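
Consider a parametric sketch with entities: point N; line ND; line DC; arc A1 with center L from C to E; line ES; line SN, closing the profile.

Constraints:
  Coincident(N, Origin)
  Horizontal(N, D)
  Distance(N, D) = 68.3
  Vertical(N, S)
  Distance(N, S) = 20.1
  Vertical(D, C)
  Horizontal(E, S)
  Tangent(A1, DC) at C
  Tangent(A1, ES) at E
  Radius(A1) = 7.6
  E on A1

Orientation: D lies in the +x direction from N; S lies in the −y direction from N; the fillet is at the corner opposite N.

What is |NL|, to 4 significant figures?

61.97

N is at the origin; ND is horizontal with |ND| = 68.3 and D on the +x side, so D = (68.30, 0.000). NS is vertical with |NS| = 20.1 and S on the −y side, so S = (0.000, -20.10). The virtual corner opposite N is at (68.30, -20.10). A1 meets DC tangentially, so LC is at right angles to DC and A1 meets ES tangentially, so LE is at right angles to ES, with radius 7.6, so the center L sits 7.6 in from both sides at L = (60.70, -12.50). Then |NL| = |L − N| = 61.97.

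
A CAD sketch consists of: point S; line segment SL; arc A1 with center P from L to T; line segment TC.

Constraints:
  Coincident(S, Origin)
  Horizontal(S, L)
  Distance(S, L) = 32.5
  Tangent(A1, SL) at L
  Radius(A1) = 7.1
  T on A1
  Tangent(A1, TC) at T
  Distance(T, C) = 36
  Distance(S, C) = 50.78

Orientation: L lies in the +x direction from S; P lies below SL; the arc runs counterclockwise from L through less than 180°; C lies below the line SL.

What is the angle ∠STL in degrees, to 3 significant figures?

118°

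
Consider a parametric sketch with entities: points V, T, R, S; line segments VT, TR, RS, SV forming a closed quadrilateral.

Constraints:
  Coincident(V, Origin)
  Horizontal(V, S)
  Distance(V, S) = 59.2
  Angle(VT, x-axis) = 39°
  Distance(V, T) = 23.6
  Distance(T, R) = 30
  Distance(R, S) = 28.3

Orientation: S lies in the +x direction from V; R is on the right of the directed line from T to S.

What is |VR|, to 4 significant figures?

35.05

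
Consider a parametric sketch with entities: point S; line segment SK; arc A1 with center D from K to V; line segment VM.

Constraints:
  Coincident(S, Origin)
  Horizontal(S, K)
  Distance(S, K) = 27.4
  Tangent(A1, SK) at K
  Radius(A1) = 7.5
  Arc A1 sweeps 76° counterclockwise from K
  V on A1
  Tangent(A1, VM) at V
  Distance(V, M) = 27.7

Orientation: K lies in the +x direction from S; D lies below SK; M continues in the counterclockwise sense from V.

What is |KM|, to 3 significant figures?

35.4

S is at the origin; SK is horizontal with |SK| = 27.4 and K on the +x side, so K = (27.4, 0.00). Since A1 is tangent to SK there, DK ⟂ SK, so D = K + (0, -7.5) = (27.4, -7.50). On A1, K sits at bearing 90° from D; a 76° counterclockwise sweep puts V at bearing 166°, so V = D + 7.5·(cos 166°, sin 166°) = (20.1, -5.69). The tangent condition forces DV to be normal to VM, so VM runs along (−sin 166°, cos 166°); with |VM| = 27.7, M = (13.4, -32.6). Then |KM| = |M − K| = 35.4.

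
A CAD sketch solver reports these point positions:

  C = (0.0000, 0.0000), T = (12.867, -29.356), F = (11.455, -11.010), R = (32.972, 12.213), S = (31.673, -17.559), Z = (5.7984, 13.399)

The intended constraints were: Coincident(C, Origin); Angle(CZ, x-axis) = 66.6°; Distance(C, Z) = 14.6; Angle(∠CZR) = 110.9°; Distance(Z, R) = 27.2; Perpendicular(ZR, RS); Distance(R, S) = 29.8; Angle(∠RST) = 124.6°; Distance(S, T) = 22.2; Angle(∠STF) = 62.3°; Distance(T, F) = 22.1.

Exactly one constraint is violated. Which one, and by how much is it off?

Distance(T, F) = 22.1 — off by 3.70.

C = (0.00, 0.00) ✓; CZ at 66.60° ✓; |CZ| = 14.60 ✓; ∠CZR = 110.9° ✓; |ZR| = 27.20 ✓; ∠(ZR, RS) = 90.00° ✓; |RS| = 29.80 ✓; ∠RST = 124.6° ✓; |ST| = 22.20 ✓; ∠STF = 62.30° ✓; |TF| = 18.40 ✗.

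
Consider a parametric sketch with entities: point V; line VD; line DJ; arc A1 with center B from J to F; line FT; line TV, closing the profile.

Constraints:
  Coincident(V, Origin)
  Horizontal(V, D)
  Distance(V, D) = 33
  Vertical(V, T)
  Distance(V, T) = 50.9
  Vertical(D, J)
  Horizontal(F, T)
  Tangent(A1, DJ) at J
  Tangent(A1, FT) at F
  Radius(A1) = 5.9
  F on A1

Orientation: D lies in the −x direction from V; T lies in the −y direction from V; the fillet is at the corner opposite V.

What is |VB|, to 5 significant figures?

52.530

V is at the origin; VD is horizontal with |VD| = 33.0 and D on the −x side, so D = (-33.000, 0.0000). VT is vertical with |VT| = 50.9 and T on the −y side, so T = (0.0000, -50.900). The virtual corner opposite V is at (-33.000, -50.900). A1 meets DJ tangentially, so BJ is at right angles to DJ and since A1 is tangent to FT there, BF ⟂ FT, with radius 5.9, so the center B sits 5.9 in from both sides at B = (-27.100, -45.000). Then |VB| = |B − V| = 52.530.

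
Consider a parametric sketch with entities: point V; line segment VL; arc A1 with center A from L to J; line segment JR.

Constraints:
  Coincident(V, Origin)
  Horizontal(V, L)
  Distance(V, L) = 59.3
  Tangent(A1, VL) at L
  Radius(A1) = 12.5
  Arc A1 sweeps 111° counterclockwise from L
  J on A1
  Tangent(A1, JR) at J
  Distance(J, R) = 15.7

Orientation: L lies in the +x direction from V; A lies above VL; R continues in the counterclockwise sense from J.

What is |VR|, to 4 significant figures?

72.60

V is at the origin; V and L share the same y with |VL| = 59.3 and L on the +x side, so L = (59.30, 0.000). Since A1 is tangent to VL there, AL ⟂ VL, so A = L + (0, 12.5) = (59.30, 12.50). On A1, L sits at bearing -90° from A; a 111° counterclockwise sweep puts J at bearing 21°, so J = A + 12.5·(cos 21°, sin 21°) = (70.97, 16.98). The tangent condition forces AJ to be normal to JR, so JR runs along (−sin 21°, cos 21°); with |JR| = 15.7, R = (65.34, 31.64). Then |VR| = |R − V| = 72.60.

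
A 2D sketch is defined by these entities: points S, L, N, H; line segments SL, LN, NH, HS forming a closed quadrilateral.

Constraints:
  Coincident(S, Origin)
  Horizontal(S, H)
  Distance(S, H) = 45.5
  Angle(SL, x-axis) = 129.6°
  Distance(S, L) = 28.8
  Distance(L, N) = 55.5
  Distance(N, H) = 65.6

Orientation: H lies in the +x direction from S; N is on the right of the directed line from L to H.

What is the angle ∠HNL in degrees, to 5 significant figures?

67.271°

S is at the origin; S and H share the same y with |SH| = 45.5 and H in +x, so H = (45.5, 0). SL runs at 129.6° with |SL| = 28.8, so L = (-18.358, 22.191). N is determined by |LN| = 55.5 and |NH| = 65.6 together: it lies at the intersection of circle(L, 55.5) and circle(H, 65.6). With |LH| = 67.604, the foot of the radical line on LH is 24.756 from L and the perpendicular offset is √(55.5² − 24.756²) = 49.673. Taking the right-of-LH solution: N = (-11.279, -32.856).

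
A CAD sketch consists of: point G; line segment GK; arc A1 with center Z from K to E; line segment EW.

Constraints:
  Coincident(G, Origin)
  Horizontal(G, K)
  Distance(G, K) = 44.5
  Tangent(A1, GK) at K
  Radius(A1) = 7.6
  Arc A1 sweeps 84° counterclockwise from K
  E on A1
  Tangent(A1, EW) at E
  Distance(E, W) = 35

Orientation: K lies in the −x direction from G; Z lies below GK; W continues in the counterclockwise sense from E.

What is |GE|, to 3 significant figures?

52.5

A1 meets GK tangentially, so ZK is at right angles to GK, so Z = K + (0, -7.6) = (-44.5, -7.60). On A1, K sits at bearing 90° from Z; an 84° counterclockwise sweep puts E at bearing 174°, so E = Z + 7.6·(cos 174°, sin 174°) = (-52.1, -6.81). Then |GE| = |E − G| = 52.5.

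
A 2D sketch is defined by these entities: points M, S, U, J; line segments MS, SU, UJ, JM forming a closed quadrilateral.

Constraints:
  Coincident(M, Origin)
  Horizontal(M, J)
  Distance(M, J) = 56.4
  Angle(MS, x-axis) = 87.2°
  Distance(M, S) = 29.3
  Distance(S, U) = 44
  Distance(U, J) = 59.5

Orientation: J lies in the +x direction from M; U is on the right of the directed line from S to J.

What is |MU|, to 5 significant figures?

14.707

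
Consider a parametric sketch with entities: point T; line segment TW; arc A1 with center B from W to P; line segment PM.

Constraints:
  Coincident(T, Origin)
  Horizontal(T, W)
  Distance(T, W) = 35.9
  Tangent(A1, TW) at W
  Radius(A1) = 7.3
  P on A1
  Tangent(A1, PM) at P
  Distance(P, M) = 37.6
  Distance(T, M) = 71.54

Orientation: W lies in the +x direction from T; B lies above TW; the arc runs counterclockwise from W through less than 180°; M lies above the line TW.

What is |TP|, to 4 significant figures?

42.16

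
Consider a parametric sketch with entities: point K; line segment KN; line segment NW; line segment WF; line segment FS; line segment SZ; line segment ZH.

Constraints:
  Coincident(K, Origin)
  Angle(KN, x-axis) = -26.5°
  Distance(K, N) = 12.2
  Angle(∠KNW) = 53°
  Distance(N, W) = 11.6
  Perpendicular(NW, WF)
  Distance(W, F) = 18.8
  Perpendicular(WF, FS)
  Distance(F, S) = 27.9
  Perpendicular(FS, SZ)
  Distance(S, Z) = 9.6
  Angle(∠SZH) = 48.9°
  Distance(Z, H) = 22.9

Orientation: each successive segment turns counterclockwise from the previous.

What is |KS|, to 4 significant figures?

25.32

K is at the origin; KN runs at -26.5° with length 12.2, so N = (10.92, -5.444). ∠KNW = 53.0° gives NW at 100.5° from the x-axis; with |NW| = 11.6, W = (8.804, 5.962). The perpendicularity gives WF at right angles to NW, so WF runs at -169.5°; with |WF| = 18.8, F = (-9.681, 2.536). The perpendicularity gives FS at right angles to WF, so FS runs at -79.50°; with |FS| = 27.9, S = (-4.597, -24.90). Then |KS| = |S − K| = 25.32.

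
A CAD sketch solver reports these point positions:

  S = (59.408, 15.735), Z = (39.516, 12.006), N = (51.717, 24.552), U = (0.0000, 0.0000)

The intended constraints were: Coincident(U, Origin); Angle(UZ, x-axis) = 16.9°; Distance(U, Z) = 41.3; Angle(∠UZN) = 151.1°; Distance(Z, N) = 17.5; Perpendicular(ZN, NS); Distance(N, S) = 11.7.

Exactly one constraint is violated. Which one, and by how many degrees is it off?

Perpendicular(ZN, NS) — off by 4.70°.

U = (0.00, 0.00) ✓; UZ at 16.90° ✓; |UZ| = 41.30 ✓; ∠UZN = 151.1° ✓; |ZN| = 17.50 ✓; ∠(ZN, NS) = 94.70° ✗; |NS| = 11.70 ✓.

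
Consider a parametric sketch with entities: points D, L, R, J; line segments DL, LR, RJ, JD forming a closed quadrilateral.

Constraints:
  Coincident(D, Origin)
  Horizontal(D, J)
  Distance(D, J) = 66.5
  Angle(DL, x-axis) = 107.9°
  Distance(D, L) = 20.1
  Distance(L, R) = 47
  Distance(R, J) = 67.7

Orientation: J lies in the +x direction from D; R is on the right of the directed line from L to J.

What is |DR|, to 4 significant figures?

27.04

Checks: |LR| = 47.00 ✓; |RJ| = 67.70 ✓.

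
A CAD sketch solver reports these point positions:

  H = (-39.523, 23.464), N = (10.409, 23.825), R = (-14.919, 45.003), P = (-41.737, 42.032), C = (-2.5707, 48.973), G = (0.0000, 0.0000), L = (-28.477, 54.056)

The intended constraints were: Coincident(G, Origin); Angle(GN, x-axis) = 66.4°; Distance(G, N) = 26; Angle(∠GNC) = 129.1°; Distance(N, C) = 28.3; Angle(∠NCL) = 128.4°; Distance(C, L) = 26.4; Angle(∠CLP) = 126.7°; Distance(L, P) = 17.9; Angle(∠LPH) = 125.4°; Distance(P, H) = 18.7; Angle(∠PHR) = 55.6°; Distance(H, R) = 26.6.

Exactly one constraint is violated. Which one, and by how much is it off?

Distance(H, R) = 26.6 — off by 6.10.

G = (0.00, 0.00) ✓; GN at 66.40° ✓; |GN| = 26.00 ✓; ∠GNC = 129.1° ✓; |NC| = 28.30 ✓; ∠NCL = 128.4° ✓; |CL| = 26.40 ✓; ∠CLP = 126.7° ✓; |LP| = 17.90 ✓; ∠LPH = 125.4° ✓; |PH| = 18.70 ✓; ∠PHR = 55.60° ✓; |HR| = 32.70 ✗.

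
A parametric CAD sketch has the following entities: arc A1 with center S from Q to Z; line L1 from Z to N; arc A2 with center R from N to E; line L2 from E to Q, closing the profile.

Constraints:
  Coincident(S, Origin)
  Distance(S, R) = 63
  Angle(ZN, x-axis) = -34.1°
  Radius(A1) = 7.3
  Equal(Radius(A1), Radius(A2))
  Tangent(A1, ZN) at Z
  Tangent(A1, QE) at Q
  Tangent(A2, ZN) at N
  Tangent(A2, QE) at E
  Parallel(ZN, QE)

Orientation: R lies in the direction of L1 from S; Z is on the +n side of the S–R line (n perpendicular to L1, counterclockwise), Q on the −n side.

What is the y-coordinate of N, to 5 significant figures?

-29.275

The slot axis is L1's direction at -34.1°, so u = (cos -34.1°, sin -34.1°) = (0.82806, -0.56064) and n = (−sin -34.1°, cos -34.1°) = (0.56064, 0.82806). S is at the origin and R lies 63.0 along u from S, so R = 63.0·u = (52.168, -35.320). Tangency of A1 to both parallel lines with radius 7.3 puts Z and Q at S ± 7.3·n: Z = (4.0927, 6.0448), Q = (-4.0927, -6.0448). Equal radii place N and E the same way about R: N = R + 7.3·n = (56.260, -29.275), E = R − 7.3·n = (48.075, -41.365). So N.y = -29.275.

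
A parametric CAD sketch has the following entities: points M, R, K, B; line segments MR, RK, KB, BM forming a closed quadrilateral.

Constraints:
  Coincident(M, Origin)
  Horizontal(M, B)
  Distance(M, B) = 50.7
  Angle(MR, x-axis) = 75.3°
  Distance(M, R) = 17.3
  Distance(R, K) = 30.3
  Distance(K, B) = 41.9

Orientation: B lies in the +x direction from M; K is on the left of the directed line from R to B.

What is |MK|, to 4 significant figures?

45.29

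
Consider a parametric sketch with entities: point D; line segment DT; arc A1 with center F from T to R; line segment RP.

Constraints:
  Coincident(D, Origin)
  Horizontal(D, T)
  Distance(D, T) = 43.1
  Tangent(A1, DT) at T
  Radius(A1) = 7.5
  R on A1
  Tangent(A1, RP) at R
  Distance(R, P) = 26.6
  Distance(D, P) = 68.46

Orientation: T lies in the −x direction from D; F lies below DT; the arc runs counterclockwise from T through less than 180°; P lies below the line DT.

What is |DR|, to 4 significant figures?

49.69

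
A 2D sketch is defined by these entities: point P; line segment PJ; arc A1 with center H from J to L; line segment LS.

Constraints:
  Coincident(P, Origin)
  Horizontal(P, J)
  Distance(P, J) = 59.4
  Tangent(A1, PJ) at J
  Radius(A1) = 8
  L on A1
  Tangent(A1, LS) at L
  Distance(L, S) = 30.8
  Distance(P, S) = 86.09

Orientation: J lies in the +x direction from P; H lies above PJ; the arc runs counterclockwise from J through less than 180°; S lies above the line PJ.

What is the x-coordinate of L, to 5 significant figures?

66.642

Checks: |HL| = 8.000 ✓; ∠(HL, LS) = 90.00° ✓; |LS| = 30.80 ✓; |PS| = 86.09 ✓.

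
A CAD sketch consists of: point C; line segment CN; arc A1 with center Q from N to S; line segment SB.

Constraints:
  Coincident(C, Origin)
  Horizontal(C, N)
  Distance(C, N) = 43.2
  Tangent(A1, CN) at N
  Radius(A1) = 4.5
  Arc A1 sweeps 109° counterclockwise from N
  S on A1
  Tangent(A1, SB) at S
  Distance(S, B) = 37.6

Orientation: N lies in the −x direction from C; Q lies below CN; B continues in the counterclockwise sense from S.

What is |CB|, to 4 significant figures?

54.44

C is at the origin; C and N share the same y with |CN| = 43.2 and N on the −x side, so N = (-43.20, 0.000). The tangent condition forces QN to be normal to CN, so Q = N + (0, -4.5) = (-43.20, -4.500). On A1, N sits at bearing 90° from Q; a 109° counterclockwise sweep puts S at bearing 199°, so S = Q + 4.5·(cos 199°, sin 199°) = (-47.45, -5.965). Tangency of A1 to SB means the radius QS is perpendicular to SB, so SB runs along (−sin 199°, cos 199°); with |SB| = 37.6, B = (-35.21, -41.52). Then |CB| = |B − C| = 54.44.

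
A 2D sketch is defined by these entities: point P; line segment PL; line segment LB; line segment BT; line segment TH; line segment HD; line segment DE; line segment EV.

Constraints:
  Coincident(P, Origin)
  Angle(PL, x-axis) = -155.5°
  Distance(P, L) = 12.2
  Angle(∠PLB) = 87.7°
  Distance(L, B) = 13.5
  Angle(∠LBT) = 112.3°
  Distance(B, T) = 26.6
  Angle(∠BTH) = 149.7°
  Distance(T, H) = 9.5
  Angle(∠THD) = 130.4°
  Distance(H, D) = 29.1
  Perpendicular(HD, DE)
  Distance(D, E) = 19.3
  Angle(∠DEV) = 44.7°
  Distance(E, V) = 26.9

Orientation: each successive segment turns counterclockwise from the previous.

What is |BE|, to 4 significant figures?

42.35

P is at the origin; PL runs at -155.5° with length 12.2, so L = (-11.10, -5.059). ∠PLB = 87.7° gives LB at -63.20° from the x-axis; with |LB| = 13.5, B = (-5.015, -17.11). ∠LBT = 112.3° gives BT at 4.500° from the x-axis; with |BT| = 26.6, T = (21.50, -15.02). ∠BTH = 149.7° gives TH at 34.80° from the x-axis; with |TH| = 9.5, H = (29.30, -9.600). ∠THD = 130.4° gives HD at 84.40° from the x-axis; with |HD| = 29.1, D = (32.14, 19.36). HD ⟂ DE, so DE runs at 174.4°; with |DE| = 19.3, E = (12.94, 21.24). Then |BE| = |E − B| = 42.35.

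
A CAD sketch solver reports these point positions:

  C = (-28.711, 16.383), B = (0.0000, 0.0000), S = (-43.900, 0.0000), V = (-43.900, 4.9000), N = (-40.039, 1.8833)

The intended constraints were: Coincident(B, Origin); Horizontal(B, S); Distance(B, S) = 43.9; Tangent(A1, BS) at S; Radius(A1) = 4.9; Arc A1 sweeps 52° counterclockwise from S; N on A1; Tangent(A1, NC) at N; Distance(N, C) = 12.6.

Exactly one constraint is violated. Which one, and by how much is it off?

Distance(N, C) = 12.6 — off by 5.80.

B = (0.00, 0.00) ✓; B.y = 0.00, S.y = 0.00 ✓; |BS| = 43.90 ✓; ∠(VS, SB) = 90.00° ✓; |VS| = 4.900 ✓; bearing(V→N) − bearing(V→S) = 52.00° ✓; |VN| = 4.900 ✓; ∠(VN, NC) = 90.00° ✓; |NC| = 18.40 ✗.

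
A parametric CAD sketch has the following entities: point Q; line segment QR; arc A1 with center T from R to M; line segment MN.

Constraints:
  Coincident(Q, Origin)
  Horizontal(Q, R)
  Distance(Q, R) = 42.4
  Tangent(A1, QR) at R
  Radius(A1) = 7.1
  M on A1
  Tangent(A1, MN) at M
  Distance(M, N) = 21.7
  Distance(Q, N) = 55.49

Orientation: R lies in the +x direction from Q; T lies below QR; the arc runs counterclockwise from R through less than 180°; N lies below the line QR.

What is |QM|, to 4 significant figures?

37.77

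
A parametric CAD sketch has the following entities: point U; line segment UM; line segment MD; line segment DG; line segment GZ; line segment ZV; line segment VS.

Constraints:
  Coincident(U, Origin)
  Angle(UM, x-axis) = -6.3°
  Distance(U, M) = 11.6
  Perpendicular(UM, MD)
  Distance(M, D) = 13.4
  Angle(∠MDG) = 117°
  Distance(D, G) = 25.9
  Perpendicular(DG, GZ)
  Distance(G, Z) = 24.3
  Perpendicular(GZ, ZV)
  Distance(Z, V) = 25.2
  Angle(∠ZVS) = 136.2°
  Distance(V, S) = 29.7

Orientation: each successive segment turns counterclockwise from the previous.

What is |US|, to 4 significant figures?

28.38

GZ ⟂ ZV, so ZV runs at -33.30°; with |ZV| = 25.2, V = (-0.9259, -7.880). ∠ZVS = 136.2° gives VS at 10.50° from the x-axis; with |VS| = 29.7, S = (28.28, -2.467). Then |US| = |S − U| = 28.38.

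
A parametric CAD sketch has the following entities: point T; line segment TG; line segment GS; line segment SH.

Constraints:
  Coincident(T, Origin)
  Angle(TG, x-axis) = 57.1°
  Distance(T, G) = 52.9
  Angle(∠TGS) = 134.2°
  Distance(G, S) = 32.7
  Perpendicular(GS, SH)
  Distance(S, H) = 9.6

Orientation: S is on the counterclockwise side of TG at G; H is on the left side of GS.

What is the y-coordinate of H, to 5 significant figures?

74.147

∠TGS = 134.2°, so GS runs at 57.1° + (180° − 134.2°) = 102.90° from the x-axis; with |GS| = 32.7, S = G + 32.7·(cos 102.90°, sin 102.90°) = (21.434, 76.291). GS is perpendicular to SH; with |SH| = 9.6 on the left of GS, H = S + 9.6·(-0.97476, -0.22325) = (12.076, 74.147). So H.y = 74.147.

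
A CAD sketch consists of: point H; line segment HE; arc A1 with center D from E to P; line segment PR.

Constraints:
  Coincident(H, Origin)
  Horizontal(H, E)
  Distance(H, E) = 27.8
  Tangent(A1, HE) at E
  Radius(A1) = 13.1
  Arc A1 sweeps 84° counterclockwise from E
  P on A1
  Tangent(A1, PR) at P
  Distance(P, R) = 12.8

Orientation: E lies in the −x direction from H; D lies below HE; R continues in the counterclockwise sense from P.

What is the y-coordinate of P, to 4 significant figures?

-11.73

H is at the origin; HE is horizontal with |HE| = 27.8 and E on the −x side, so E = (-27.80, 0.000). Tangency of A1 to HE means the radius DE is perpendicular to HE, so D = E + (0, -13.1) = (-27.80, -13.10). On A1, E sits at bearing 90° from D; an 84° counterclockwise sweep puts P at bearing 174°, so P = D + 13.1·(cos 174°, sin 174°) = (-40.83, -11.73). So P.y = -11.73.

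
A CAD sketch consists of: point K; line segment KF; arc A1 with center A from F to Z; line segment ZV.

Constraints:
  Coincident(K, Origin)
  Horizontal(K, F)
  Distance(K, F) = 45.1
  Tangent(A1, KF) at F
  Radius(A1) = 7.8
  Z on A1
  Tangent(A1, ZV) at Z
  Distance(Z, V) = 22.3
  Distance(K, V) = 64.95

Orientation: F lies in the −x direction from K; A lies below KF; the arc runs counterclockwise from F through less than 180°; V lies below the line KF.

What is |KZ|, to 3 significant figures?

52.8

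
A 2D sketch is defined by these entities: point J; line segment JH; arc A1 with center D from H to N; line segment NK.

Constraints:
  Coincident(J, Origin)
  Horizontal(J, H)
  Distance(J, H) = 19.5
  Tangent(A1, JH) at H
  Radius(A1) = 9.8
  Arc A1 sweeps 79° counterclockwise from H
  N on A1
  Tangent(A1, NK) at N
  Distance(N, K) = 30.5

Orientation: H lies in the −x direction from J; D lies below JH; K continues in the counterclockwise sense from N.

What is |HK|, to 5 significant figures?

40.896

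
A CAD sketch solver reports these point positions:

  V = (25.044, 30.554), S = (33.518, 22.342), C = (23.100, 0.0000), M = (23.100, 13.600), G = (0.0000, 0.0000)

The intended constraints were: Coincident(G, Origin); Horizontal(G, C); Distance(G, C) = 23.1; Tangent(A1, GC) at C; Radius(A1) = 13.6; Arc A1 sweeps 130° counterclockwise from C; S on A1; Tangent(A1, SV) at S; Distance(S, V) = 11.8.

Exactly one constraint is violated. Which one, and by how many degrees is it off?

Tangent(A1, SV) at S — off by 5.90°.

G = (0.00, 0.00) ✓; G.y = 0.00, C.y = 0.00 ✓; |GC| = 23.10 ✓; ∠(MC, CG) = 90.00° ✓; |MC| = 13.60 ✓; bearing(M→S) − bearing(M→C) = 130.0° ✓; |MS| = 13.60 ✓; ∠(MS, SV) = 84.10° ✗; |SV| = 11.80 ✓.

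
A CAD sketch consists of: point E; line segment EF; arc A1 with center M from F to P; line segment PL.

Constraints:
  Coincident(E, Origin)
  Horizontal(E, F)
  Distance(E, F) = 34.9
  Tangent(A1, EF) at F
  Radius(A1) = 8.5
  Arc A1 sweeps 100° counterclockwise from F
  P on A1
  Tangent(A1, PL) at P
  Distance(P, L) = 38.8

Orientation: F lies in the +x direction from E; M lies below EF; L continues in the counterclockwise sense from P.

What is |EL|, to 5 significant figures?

58.554

E is at the origin; EF is horizontal with |EF| = 34.9 and F on the +x side, so F = (34.900, 0.0000). A1 meets EF tangentially, so MF is at right angles to EF, so M = F + (0, -8.5) = (34.900, -8.5000). On A1, F sits at bearing 90° from M; a 100° counterclockwise sweep puts P at bearing 190°, so P = M + 8.5·(cos 190°, sin 190°) = (26.529, -9.9760). A1 meets PL tangentially, so MP is at right angles to PL, so PL runs along (−sin 190°, cos 190°); with |PL| = 38.8, L = (33.267, -48.187). Then |EL| = |L − E| = 58.554.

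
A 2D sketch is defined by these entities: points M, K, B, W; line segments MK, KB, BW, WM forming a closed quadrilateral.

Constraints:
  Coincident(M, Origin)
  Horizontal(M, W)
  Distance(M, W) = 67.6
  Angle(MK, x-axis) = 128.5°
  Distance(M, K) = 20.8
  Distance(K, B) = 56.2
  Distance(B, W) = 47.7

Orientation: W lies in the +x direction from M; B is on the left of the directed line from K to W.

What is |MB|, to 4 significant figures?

54.40

Checks: |KB| = 56.20 ✓; |BW| = 47.70 ✓.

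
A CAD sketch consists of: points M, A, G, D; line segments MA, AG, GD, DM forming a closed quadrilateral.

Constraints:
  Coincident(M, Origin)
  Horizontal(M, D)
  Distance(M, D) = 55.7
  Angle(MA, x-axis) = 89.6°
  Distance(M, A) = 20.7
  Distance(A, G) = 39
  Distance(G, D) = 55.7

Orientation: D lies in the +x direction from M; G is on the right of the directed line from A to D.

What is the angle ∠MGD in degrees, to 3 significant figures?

80.5°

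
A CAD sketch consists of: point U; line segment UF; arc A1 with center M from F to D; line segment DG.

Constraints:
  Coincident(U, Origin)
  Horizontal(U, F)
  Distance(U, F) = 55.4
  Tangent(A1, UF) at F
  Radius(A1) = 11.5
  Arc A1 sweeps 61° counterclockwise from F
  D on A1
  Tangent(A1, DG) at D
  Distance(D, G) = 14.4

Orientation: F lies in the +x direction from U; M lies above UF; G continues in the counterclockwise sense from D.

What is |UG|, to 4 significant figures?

74.77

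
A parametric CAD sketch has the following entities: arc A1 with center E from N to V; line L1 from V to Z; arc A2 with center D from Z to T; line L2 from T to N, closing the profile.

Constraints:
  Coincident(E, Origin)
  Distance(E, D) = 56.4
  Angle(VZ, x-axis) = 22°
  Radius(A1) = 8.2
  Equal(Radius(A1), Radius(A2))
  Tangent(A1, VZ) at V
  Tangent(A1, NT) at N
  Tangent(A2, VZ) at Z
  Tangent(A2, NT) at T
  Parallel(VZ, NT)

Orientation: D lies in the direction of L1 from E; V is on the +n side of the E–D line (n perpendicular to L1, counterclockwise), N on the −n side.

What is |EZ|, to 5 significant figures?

56.993

The slot axis is L1's direction at 22.0°, so u = (cos 22.0°, sin 22.0°) = (0.92718, 0.37461) and n = (−sin 22.0°, cos 22.0°) = (-0.37461, 0.92718). E is at the origin and D lies 56.4 along u from E, so D = 56.4·u = (52.293, 21.128). Tangency of A1 to both parallel lines with radius 8.2 puts V and N at E ± 8.2·n: V = (-3.0718, 7.6029), N = (3.0718, -7.6029). Equal radii place Z and T the same way about D: Z = D + 8.2·n = (49.221, 28.731), T = D − 8.2·n = (55.365, 13.525). Then |EZ| = |Z − E| = 56.993.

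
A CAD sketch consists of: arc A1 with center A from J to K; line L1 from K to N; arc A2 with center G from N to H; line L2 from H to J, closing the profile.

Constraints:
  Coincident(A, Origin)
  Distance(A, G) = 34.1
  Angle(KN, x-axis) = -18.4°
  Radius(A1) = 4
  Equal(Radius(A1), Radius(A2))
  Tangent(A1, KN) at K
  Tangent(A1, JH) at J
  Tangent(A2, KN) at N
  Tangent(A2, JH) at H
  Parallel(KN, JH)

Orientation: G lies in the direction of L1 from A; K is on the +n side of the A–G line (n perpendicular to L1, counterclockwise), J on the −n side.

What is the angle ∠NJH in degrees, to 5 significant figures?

13.203°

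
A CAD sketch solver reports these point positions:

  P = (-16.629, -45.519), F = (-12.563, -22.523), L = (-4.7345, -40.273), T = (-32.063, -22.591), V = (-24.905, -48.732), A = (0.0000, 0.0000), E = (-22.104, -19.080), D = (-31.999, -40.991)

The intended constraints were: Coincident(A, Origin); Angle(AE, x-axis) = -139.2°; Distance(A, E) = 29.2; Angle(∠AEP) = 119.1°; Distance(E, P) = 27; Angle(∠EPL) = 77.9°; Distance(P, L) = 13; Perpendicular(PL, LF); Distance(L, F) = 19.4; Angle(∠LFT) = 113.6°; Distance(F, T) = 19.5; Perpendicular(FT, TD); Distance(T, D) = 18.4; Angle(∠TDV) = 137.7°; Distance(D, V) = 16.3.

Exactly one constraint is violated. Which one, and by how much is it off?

Distance(D, V) = 16.3 — off by 5.80.

A = (0.00, 0.00) ✓; AE at -139.2° ✓; |AE| = 29.20 ✓; ∠AEP = 119.1° ✓; |EP| = 27.00 ✓; ∠EPL = 77.90° ✓; |PL| = 13.00 ✓; ∠(PL, LF) = 90.00° ✓; |LF| = 19.40 ✓; ∠LFT = 113.6° ✓; |FT| = 19.50 ✓; ∠(FT, TD) = 90.00° ✓; |TD| = 18.40 ✓; ∠TDV = 137.7° ✓; |DV| = 10.50 ✗.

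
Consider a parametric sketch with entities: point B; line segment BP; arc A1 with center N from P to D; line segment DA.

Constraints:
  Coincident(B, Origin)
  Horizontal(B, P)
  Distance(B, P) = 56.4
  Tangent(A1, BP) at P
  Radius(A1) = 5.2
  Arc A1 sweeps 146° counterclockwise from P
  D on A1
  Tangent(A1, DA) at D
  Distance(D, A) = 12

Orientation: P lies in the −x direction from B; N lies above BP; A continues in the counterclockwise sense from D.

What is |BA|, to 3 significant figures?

65.5

B is at the origin; BP is horizontal with |BP| = 56.4 and P on the −x side, so P = (-56.4, 0.00). A1 meets BP tangentially, so NP is at right angles to BP, so N = P + (0, 5.2) = (-56.4, 5.20). On A1, P sits at bearing -90° from N; a 146° counterclockwise sweep puts D at bearing 56°, so D = N + 5.2·(cos 56°, sin 56°) = (-53.5, 9.51). Tangency of A1 to DA means the radius ND is perpendicular to DA, so DA runs along (−sin 56°, cos 56°); with |DA| = 12.0, A = (-63.4, 16.2). Then |BA| = |A − B| = 65.5.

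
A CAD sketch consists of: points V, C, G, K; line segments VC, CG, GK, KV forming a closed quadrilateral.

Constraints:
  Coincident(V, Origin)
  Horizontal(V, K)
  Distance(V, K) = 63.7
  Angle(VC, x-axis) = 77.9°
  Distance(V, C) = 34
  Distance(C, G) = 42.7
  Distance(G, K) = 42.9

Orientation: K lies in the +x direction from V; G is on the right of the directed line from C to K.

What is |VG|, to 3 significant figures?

22.5

V is at the origin; V and K share the same y with |VK| = 63.7 and K in +x, so K = (63.7, 0). VC runs at 77.9° with |VC| = 34.0, so C = (7.13, 33.2). G is determined by |CG| = 42.7 and |GK| = 42.9 together: it lies at the intersection of circle(C, 42.7) and circle(K, 42.9). With |CK| = 65.6, the foot of the radical line on CK is 32.7 from C and the perpendicular offset is √(42.7² − 32.7²) = 27.5. Taking the right-of-CK solution: G = (21.4, -7.01).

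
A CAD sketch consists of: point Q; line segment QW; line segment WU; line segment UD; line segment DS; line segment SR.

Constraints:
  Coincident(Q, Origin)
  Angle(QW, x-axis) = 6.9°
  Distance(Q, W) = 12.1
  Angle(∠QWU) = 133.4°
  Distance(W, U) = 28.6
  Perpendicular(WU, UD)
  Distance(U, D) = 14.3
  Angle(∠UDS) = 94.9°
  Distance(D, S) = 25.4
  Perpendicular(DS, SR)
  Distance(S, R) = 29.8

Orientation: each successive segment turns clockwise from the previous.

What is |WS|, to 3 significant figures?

16.8

WU is perpendicular to UD, so UD runs at -130°; with |UD| = 14.3, D = (24.9, -27.8). ∠UDS = 94.9° gives DS at 145° from the x-axis; with |DS| = 25.4, S = (4.03, -13.3). Then |WS| = |S − W| = 16.8.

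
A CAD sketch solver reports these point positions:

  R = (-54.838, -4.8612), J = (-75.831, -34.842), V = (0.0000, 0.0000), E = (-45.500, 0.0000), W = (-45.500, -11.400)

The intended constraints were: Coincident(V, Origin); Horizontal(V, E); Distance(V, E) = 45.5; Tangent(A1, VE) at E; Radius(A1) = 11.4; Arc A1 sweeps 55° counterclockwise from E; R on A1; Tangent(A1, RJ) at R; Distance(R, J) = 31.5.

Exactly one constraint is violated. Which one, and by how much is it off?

Distance(R, J) = 31.5 — off by 5.10.

V = (0.00, 0.00) ✓; V.y = 0.00, E.y = 0.00 ✓; |VE| = 45.50 ✓; ∠(WE, EV) = 90.00° ✓; |WE| = 11.40 ✓; bearing(W→R) − bearing(W→E) = 55.00° ✓; |WR| = 11.40 ✓; ∠(WR, RJ) = 90.00° ✓; |RJ| = 36.60 ✗.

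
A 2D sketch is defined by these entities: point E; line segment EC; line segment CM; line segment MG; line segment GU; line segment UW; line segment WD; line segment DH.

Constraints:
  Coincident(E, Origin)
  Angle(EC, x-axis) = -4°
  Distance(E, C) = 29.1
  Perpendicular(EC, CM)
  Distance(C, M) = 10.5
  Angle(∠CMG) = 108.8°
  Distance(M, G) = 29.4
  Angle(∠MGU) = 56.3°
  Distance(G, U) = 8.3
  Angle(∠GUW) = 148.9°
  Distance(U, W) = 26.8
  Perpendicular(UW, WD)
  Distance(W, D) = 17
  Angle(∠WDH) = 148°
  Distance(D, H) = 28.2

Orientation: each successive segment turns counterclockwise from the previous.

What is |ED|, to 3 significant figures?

34.9

∠GUW = 148.9° gives UW at -48.0° from the x-axis; with |UW| = 26.8, W = (22.2, -8.23). UW is perpendicular to WD, so WD runs at 42.0°; with |WD| = 17.0, D = (34.8, 3.15). Then |ED| = |D − E| = 34.9.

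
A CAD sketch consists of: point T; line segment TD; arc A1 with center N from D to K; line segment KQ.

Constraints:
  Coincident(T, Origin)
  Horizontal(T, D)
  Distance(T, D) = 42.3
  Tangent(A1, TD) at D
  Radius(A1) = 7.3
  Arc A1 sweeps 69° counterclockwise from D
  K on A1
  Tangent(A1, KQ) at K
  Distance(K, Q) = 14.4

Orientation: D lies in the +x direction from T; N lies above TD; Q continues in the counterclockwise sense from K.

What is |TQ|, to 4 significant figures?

57.22

T is at the origin; T and D share the same y with |TD| = 42.3 and D on the +x side, so D = (42.30, 0.000). The tangent condition forces ND to be normal to TD, so N = D + (0, 7.3) = (42.30, 7.300). On A1, D sits at bearing -90° from N; a 69° counterclockwise sweep puts K at bearing -21°, so K = N + 7.3·(cos -21°, sin -21°) = (49.12, 4.684). Since A1 is tangent to KQ there, NK ⟂ KQ, so KQ runs along (−sin -21°, cos -21°); with |KQ| = 14.4, Q = (54.28, 18.13). Then |TQ| = |Q − T| = 57.22.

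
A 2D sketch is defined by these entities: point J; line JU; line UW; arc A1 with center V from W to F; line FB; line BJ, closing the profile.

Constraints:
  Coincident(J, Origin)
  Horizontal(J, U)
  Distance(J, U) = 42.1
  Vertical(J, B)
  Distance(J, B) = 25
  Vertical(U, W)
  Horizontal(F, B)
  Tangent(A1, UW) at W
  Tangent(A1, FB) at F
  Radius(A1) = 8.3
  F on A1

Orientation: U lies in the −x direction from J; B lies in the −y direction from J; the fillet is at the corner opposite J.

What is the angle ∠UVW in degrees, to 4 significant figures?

63.57°

J is at the origin; J and U share the same y with |JU| = 42.1 and U on the −x side, so U = (-42.10, 0.000). J and B share the same x with |JB| = 25.0 and B on the −y side, so B = (0.000, -25.00). The virtual corner opposite J is at (-42.10, -25.00). A1 meets UW tangentially, so VW is at right angles to UW and A1 meets FB tangentially, so VF is at right angles to FB, with radius 8.3, so the center V sits 8.3 in from both sides at V = (-33.80, -16.70). That places the tangent points at W = (-42.10, -16.70) on UW and F = (-33.80, -25.00) on FB. Then cos ∠UVW = VU·VW / (|VU||VW|), giving 63.57°.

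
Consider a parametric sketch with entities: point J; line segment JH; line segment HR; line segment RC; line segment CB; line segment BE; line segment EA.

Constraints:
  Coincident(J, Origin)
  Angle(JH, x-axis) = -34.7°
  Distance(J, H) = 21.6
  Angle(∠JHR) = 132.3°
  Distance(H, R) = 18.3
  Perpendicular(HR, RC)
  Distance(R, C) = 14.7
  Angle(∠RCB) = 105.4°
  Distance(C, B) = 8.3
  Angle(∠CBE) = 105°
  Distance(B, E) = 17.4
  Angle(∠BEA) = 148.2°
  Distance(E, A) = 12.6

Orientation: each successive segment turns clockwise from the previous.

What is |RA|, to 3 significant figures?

19.7

J is at the origin; JH runs at -34.7° with length 21.6, so H = (17.8, -12.3). ∠JHR = 132.3° gives HR at -82.4° from the x-axis; with |HR| = 18.3, R = (20.2, -30.4). HR is perpendicular to RC, so RC runs at -172°; with |RC| = 14.7, C = (5.61, -32.4). ∠RCB = 105.4° gives CB at 113° from the x-axis; with |CB| = 8.3, B = (2.36, -24.7). ∠CBE = 105.0° gives BE at 38.0° from the x-axis; with |BE| = 17.4, E = (16.1, -14.0). ∠BEA = 148.2° gives EA at 6.20° from the x-axis; with |EA| = 12.6, A = (28.6, -12.7). Then |RA| = |A − R| = 19.7.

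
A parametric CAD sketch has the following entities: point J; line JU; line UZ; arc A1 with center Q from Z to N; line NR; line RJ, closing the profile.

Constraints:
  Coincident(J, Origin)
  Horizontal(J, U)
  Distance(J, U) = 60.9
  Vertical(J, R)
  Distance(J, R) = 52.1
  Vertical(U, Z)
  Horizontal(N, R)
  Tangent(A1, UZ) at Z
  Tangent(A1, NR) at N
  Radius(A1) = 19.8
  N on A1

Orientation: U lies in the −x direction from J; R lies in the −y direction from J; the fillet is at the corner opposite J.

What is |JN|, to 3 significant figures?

66.4

J is at the origin; JU is horizontal with |JU| = 60.9 and U on the −x side, so U = (-60.9, 0.00). JR is vertical with |JR| = 52.1 and R on the −y side, so R = (0.00, -52.1). The virtual corner opposite J is at (-60.9, -52.1). A1 meets UZ tangentially, so QZ is at right angles to UZ and since A1 is tangent to NR there, QN ⟂ NR, with radius 19.8, so the center Q sits 19.8 in from both sides at Q = (-41.1, -32.3). That places the tangent points at Z = (-60.9, -32.3) on UZ and N = (-41.1, -52.1) on NR. Then |JN| = |N − J| = 66.4.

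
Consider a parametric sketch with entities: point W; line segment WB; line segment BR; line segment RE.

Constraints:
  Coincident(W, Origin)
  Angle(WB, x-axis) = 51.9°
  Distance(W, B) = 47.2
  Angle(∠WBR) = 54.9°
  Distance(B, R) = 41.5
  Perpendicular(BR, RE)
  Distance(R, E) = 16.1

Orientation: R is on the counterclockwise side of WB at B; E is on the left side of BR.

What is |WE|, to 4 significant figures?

26.71

W is at the origin; WB runs at 51.9° with length 47.2, so B = 47.2·(cos 51.9°, sin 51.9°) = (29.12, 37.14). ∠WBR = 54.9°, so BR runs at 51.9° + (180° − 54.9°) = 177.0° from the x-axis; with |BR| = 41.5, R = B + 41.5·(cos 177.0°, sin 177.0°) = (-12.32, 39.32). BR is perpendicular to RE; with |RE| = 16.1 on the left of BR, E = R + 16.1·(-0.05234, -0.9986) = (-13.16, 23.24). Then |WE| = |E − W| = 26.71.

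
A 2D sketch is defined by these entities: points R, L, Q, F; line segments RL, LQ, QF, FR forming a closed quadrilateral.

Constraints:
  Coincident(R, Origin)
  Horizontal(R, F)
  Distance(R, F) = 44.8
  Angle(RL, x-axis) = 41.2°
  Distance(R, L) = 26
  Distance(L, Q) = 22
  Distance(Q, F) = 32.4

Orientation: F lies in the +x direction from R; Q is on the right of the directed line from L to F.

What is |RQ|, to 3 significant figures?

13.2

R is at the origin; RF is horizontal with |RF| = 44.8 and F in +x, so F = (44.8, 0). RL runs at 41.2° with |RL| = 26.0, so L = (19.6, 17.1). Q is determined by |LQ| = 22.0 and |QF| = 32.4 together: it lies at the intersection of circle(L, 22.0) and circle(F, 32.4). With |LF| = 30.5, the foot of the radical line on LF is 5.97 from L and the perpendicular offset is √(22.0² − 5.97²) = 21.2. Taking the right-of-LF solution: Q = (12.6, -3.75).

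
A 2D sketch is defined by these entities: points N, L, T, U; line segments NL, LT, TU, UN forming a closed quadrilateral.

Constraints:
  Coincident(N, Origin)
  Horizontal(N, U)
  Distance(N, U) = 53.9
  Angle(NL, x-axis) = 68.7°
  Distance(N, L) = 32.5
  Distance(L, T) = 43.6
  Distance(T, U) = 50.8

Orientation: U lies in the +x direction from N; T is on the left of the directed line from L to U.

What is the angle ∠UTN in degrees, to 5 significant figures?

48.828°

Checks: |LT| = 43.60 ✓; |TU| = 50.80 ✓.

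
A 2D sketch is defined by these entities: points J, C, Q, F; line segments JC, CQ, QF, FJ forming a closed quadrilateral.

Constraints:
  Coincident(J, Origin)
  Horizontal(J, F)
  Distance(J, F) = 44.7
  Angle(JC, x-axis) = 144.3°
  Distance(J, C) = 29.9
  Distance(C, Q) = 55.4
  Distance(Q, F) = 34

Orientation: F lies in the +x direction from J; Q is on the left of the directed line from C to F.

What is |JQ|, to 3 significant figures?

42.4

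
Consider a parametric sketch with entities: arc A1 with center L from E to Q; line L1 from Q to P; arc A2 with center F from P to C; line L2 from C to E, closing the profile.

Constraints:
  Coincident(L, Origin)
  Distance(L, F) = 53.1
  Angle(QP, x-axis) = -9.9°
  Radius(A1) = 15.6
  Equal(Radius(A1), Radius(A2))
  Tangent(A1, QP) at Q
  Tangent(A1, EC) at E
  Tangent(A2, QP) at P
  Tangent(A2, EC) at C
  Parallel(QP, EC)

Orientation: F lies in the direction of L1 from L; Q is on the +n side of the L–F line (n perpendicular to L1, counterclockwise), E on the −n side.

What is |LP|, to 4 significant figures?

55.34

The slot axis is L1's direction at -9.9°, so u = (cos -9.9°, sin -9.9°) = (0.9851, -0.1719) and n = (−sin -9.9°, cos -9.9°) = (0.1719, 0.9851). L is at the origin and F lies 53.1 along u from L, so F = 53.1·u = (52.31, -9.129). Tangency of A1 to both parallel lines with radius 15.6 puts Q and E at L ± 15.6·n: Q = (2.682, 15.37), E = (-2.682, -15.37). Equal radii place P and C the same way about F: P = F + 15.6·n = (54.99, 6.238), C = F − 15.6·n = (49.63, -24.50). Then |LP| = |P − L| = 55.34.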